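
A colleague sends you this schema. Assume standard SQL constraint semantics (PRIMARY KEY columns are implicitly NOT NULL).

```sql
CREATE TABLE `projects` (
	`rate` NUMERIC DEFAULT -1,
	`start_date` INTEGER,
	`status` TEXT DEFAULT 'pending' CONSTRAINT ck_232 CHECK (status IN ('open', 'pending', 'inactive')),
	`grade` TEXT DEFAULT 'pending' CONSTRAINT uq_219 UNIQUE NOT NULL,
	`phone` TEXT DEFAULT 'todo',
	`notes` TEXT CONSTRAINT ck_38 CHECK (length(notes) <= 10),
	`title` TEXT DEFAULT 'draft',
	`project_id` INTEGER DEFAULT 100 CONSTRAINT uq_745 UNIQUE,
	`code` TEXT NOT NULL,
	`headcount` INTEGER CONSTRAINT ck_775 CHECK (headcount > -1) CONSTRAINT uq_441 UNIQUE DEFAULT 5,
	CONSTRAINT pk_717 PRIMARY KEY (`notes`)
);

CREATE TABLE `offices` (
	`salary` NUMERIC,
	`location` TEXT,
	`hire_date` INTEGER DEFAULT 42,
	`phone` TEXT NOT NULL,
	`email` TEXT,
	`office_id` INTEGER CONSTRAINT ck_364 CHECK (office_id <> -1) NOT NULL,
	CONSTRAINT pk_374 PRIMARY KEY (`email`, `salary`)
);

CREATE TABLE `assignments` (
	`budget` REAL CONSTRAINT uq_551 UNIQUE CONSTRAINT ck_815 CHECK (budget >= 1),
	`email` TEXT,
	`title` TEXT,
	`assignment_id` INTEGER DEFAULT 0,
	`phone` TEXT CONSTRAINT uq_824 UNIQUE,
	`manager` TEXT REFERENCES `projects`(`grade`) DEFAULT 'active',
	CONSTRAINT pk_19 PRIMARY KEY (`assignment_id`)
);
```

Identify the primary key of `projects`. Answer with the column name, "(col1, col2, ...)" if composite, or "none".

notes

notes is declared PRIMARY KEY as a table-level PRIMARY KEY clause.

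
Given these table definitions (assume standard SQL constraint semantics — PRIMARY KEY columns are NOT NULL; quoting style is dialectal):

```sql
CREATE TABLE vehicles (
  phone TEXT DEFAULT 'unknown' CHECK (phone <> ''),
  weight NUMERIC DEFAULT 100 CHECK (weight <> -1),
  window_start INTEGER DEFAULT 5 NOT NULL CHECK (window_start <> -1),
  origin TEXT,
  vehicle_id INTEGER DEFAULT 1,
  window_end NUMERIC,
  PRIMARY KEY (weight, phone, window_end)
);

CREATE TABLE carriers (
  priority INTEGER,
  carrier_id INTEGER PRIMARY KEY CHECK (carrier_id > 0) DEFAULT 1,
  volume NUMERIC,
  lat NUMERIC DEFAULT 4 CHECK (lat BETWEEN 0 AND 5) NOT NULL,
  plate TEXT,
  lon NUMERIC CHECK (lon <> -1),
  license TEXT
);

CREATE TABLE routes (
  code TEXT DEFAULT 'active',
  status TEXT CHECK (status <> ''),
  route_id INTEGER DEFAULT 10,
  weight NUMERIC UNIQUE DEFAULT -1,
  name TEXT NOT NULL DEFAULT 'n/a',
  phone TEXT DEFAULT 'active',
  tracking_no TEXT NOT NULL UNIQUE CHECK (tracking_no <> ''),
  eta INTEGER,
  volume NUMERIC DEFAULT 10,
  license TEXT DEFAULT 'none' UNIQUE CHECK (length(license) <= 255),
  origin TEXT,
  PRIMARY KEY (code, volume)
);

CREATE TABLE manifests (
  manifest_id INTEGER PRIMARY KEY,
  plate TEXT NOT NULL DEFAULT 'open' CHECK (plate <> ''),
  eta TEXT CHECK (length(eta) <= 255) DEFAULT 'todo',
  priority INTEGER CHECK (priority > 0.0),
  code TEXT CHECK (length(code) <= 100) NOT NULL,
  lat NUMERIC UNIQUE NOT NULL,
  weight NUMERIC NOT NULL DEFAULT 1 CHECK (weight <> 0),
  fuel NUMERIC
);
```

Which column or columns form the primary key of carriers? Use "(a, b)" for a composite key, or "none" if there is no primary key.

carrier_id is declared PRIMARY KEY inline on the column.

carrier_id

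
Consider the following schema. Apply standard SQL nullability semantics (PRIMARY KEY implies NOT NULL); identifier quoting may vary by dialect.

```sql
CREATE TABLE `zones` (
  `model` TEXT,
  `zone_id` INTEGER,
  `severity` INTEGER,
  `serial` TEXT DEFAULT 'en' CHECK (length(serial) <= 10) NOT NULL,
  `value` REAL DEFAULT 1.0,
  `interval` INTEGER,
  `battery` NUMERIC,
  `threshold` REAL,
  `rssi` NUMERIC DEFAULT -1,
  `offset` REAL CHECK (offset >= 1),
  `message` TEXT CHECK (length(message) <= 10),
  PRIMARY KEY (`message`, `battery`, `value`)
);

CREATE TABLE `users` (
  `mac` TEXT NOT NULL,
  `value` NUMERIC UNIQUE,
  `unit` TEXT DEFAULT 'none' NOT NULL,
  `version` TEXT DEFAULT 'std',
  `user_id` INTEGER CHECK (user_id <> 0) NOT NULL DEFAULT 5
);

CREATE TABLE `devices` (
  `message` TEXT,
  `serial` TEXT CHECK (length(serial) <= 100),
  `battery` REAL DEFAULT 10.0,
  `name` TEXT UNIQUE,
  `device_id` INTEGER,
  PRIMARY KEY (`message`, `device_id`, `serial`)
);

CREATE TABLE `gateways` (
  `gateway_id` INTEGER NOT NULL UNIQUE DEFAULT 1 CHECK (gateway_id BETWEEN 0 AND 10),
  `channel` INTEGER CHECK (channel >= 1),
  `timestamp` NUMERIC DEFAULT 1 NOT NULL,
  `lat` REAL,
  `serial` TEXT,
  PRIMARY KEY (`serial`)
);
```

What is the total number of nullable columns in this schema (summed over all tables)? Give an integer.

13

zones: 7 nullable (model, zone_id, severity, interval, threshold, rssi, offset — PK (message, battery, value) and explicit NOT NULL columns excluded).
users: 2 nullable (value, version — PK none and explicit NOT NULL columns excluded).
devices: 2 nullable (battery, name — PK (message, device_id, serial) and explicit NOT NULL columns excluded).
gateways: 2 nullable (channel, lat — PK (serial) and explicit NOT NULL columns excluded).
Total: 7 + 2 + 2 + 2 = 13.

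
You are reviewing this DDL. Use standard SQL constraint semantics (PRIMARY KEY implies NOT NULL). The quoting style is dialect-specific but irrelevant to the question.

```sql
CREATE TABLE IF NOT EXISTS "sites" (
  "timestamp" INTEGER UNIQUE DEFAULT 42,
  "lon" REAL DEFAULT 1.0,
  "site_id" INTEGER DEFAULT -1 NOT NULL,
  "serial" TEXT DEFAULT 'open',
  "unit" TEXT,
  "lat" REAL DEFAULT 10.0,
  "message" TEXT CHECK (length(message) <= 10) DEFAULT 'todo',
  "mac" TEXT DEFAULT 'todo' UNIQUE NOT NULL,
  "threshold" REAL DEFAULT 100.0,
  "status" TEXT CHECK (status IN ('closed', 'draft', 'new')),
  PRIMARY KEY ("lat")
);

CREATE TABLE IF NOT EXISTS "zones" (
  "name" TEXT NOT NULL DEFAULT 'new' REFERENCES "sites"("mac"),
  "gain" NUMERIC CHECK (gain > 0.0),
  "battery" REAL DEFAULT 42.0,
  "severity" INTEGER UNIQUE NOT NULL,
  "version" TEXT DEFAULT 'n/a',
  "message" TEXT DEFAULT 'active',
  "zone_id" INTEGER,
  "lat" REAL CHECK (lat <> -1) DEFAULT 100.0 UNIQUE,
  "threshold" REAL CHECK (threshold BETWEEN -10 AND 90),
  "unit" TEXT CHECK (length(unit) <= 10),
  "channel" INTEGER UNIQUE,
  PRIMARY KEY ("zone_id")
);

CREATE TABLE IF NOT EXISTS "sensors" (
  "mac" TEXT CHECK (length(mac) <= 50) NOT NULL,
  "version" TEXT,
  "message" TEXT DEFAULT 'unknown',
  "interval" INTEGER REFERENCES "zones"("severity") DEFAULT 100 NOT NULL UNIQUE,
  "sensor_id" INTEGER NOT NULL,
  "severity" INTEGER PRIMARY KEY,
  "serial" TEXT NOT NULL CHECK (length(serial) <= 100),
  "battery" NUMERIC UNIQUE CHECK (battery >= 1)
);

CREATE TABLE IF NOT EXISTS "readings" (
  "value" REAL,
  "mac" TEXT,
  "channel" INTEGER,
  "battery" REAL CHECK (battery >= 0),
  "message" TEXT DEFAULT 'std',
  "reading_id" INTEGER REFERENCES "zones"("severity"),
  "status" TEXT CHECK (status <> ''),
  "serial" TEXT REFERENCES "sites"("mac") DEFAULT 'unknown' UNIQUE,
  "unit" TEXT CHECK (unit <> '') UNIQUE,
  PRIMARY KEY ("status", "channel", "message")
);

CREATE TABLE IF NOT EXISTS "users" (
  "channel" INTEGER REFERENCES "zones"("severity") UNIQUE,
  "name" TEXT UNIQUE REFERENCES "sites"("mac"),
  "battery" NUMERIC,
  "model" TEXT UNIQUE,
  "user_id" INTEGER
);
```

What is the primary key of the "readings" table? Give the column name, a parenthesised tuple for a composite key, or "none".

A table-level PRIMARY KEY clause names 3 columns: status, channel, message.
This is a composite key — the combination is unique, not each column individually.

(status, channel, message)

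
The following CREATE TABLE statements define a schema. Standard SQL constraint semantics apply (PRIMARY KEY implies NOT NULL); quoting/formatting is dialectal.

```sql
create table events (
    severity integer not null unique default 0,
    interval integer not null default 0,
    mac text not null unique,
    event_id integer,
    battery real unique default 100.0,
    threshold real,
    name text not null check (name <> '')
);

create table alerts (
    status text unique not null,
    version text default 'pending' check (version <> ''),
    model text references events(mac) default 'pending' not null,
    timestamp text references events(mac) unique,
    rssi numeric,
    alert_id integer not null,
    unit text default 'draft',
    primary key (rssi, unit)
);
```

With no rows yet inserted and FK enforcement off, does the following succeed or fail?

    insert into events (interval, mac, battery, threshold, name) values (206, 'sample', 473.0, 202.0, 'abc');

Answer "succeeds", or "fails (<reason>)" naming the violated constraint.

succeeds

NOT NULL columns: interval is supplied; mac is supplied; name is supplied; severity defaults to 0.
CHECK constraints: 'abc' satisfies (name <> '').
No constraint is violated.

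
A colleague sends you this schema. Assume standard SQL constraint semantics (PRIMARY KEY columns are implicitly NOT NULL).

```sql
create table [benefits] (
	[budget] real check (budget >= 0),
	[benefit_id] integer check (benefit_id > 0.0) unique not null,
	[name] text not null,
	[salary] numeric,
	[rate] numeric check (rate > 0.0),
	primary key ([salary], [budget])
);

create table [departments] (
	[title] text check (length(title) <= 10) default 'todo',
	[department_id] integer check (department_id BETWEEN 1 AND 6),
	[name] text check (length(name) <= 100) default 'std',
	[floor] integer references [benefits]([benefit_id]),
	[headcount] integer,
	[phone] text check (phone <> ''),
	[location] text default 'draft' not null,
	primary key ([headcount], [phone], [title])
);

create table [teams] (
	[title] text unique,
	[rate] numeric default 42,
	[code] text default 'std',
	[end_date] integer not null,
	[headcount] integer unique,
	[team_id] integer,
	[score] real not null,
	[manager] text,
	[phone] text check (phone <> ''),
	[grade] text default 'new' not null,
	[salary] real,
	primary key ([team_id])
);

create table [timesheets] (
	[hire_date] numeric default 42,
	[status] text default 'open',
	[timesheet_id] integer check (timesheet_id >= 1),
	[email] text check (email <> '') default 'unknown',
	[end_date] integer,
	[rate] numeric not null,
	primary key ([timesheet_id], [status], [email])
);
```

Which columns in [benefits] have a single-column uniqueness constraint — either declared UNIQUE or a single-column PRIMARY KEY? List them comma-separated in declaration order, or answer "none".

benefit_id

- budget: part of a composite PRIMARY KEY — only the tuple is unique, not this column on its own.
- benefit_id: declared UNIQUE → unique.
- name: no UNIQUE or single-column PK constraint.
- salary: part of a composite PRIMARY KEY — only the tuple is unique, not this column on its own.
- rate: no UNIQUE or single-column PK constraint.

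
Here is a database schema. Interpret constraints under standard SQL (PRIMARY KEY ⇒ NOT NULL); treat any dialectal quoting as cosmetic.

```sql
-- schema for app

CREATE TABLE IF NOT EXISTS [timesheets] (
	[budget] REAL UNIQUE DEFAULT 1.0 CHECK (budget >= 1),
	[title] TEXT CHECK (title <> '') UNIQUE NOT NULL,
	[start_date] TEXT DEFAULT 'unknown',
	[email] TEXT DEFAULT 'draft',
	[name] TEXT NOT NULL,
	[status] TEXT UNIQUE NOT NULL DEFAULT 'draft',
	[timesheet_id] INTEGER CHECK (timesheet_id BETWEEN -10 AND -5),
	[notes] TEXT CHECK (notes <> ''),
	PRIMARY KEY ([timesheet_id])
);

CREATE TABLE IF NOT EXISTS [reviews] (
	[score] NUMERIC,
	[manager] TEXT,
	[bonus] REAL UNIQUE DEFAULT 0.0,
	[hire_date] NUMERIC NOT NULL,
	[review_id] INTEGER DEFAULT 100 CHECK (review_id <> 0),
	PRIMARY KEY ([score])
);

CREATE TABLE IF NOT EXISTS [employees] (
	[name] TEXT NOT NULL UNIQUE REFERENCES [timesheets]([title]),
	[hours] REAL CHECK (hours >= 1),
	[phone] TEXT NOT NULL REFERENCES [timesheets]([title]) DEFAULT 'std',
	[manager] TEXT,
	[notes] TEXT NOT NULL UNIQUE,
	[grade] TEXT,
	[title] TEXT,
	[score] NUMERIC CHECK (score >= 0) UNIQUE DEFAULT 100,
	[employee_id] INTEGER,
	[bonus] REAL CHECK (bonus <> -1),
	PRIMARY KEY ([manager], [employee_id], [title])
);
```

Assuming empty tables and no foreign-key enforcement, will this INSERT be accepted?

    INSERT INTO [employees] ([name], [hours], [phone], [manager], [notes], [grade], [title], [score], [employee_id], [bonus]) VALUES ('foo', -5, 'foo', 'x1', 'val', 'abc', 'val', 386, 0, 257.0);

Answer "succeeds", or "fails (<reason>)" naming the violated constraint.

The value -5 for hours violates CHECK (hours >= 1).

fails (CHECK on hours)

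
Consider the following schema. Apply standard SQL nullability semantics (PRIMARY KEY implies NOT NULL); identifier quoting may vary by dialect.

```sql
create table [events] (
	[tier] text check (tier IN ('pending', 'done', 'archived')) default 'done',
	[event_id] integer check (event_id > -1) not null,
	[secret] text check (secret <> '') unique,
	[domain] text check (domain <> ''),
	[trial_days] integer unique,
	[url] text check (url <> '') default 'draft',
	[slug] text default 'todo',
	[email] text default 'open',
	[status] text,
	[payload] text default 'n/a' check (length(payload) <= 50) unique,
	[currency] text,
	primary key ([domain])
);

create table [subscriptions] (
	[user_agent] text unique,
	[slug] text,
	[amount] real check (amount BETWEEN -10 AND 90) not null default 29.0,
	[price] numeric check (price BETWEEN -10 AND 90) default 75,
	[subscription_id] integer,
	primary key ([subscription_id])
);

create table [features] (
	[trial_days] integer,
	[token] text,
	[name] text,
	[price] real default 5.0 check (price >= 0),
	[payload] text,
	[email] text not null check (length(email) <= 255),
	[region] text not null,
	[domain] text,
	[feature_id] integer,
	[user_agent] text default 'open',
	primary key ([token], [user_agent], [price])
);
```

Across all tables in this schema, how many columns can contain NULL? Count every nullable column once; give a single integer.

events: 9 nullable (tier, secret, trial_days, url, slug, email, status, payload, currency — PK (domain) and explicit NOT NULL columns excluded).
subscriptions: 3 nullable (user_agent, slug, price — PK (subscription_id) and explicit NOT NULL columns excluded).
features: 5 nullable (trial_days, name, payload, domain, feature_id — PK (token, user_agent, price) and explicit NOT NULL columns excluded).
Total: 9 + 3 + 5 = 17.

17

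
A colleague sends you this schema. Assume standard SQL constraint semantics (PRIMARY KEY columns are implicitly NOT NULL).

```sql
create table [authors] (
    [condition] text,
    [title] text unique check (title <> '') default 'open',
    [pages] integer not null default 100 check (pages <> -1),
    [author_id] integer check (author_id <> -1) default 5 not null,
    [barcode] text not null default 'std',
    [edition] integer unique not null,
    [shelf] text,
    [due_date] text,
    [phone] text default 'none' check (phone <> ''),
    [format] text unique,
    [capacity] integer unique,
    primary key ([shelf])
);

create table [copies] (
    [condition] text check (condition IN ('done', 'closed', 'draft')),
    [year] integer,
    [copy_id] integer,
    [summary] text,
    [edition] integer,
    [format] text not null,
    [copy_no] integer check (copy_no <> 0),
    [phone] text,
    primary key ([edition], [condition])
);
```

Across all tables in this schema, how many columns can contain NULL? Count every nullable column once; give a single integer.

11

authors: 6 nullable (condition, title, due_date, phone, format, capacity — PK (shelf) and explicit NOT NULL columns excluded).
copies: 5 nullable (year, copy_id, summary, copy_no, phone — PK (edition, condition) and explicit NOT NULL columns excluded).
Total: 6 + 5 = 11.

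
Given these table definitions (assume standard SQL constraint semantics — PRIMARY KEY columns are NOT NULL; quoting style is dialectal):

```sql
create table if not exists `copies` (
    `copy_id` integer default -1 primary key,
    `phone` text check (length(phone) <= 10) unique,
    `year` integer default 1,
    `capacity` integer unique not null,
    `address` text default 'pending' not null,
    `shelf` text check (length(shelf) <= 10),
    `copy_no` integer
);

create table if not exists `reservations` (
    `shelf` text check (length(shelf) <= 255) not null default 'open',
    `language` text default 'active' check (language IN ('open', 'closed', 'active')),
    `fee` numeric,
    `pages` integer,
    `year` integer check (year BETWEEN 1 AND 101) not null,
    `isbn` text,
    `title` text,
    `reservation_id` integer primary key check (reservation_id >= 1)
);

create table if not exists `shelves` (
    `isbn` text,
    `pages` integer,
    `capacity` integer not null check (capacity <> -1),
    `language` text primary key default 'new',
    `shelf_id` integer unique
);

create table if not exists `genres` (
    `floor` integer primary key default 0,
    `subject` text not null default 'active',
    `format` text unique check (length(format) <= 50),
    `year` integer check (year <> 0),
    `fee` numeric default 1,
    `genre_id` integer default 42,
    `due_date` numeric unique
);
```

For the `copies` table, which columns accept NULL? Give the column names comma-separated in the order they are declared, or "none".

- copy_id: part of the PRIMARY KEY, which implies NOT NULL → not nullable.
- phone: CHECK does not forbid NULL (a CHECK constraint passes when its expression is NULL) → nullable.
- year: DEFAULT only fills an omitted column; an explicit NULL is still allowed → nullable.
- capacity: declared NOT NULL → not nullable.
- address: declared NOT NULL → not nullable.
- shelf: CHECK does not forbid NULL (a CHECK constraint passes when its expression is NULL) → nullable.
- copy_no: no NOT NULL constraint applies → nullable.

phone, year, shelf, copy_no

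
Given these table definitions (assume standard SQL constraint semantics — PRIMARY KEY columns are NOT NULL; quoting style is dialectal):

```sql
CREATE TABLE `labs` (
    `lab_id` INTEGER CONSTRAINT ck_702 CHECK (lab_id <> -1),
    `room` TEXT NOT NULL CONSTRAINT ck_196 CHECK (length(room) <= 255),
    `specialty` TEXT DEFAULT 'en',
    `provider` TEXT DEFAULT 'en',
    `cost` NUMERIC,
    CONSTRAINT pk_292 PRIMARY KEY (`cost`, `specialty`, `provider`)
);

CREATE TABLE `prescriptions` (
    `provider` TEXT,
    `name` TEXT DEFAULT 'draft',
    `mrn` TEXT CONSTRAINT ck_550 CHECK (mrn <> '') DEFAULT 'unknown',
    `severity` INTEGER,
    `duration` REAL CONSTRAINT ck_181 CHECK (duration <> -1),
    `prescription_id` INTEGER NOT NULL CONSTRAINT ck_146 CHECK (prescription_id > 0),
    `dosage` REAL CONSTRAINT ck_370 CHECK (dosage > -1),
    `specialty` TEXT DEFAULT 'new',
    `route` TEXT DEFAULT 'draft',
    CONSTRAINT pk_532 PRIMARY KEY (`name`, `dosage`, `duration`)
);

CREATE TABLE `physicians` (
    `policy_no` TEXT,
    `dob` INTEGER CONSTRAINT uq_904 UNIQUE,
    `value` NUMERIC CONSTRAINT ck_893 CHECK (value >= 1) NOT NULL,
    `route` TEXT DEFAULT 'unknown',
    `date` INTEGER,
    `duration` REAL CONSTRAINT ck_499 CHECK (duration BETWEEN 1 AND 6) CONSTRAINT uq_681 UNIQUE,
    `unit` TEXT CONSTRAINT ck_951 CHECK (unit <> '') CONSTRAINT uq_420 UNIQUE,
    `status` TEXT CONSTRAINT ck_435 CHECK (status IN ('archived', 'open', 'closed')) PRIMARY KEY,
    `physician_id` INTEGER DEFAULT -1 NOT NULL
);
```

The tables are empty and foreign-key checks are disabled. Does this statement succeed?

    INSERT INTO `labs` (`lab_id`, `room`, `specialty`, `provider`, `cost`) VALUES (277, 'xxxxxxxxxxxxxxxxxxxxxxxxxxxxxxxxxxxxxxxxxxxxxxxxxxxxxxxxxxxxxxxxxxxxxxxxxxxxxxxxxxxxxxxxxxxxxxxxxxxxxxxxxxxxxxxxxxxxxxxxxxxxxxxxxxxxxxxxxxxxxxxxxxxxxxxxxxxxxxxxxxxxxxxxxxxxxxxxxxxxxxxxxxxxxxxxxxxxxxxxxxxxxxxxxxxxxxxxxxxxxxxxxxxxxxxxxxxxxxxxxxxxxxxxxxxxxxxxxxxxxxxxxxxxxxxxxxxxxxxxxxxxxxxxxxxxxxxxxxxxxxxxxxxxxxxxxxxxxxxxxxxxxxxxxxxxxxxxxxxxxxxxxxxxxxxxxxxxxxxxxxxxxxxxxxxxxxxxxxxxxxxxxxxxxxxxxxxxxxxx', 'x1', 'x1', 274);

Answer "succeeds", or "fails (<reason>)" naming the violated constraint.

The value 'xxxxxxxxxxxxxxxxxxxxxxxxxxxxxxxxxxxxxxxxxxxxxxxxxxxxxxxxxxxxxxxxxxxxxxxxxxxxxxxxxxxxxxxxxxxxxxxxxxxxxxxxxxxxxxxxxxxxxxxxxxxxxxxxxxxxxxxxxxxxxxxxxxxxxxxxxxxxxxxxxxxxxxxxxxxxxxxxxxxxxxxxxxxxxxxxxxxxxxxxxxxxxxxxxxxxxxxxxxxxxxxxxxxxxxxxxxxxxxxxxxxxxxxxxxxxxxxxxxxxxxxxxxxxxxxxxxxxxxxxxxxxxxxxxxxxxxxxxxxxxxxxxxxxxxxxxxxxxxxxxxxxxxxxxxxxxxxxxxxxxxxxxxxxxxxxxxxxxxxxxxxxxxxxxxxxxxxxxxxxxxxxxxxxxxxxxxxxxxxx' for room violates CHECK (length(room) <= 255).

fails (CHECK on room)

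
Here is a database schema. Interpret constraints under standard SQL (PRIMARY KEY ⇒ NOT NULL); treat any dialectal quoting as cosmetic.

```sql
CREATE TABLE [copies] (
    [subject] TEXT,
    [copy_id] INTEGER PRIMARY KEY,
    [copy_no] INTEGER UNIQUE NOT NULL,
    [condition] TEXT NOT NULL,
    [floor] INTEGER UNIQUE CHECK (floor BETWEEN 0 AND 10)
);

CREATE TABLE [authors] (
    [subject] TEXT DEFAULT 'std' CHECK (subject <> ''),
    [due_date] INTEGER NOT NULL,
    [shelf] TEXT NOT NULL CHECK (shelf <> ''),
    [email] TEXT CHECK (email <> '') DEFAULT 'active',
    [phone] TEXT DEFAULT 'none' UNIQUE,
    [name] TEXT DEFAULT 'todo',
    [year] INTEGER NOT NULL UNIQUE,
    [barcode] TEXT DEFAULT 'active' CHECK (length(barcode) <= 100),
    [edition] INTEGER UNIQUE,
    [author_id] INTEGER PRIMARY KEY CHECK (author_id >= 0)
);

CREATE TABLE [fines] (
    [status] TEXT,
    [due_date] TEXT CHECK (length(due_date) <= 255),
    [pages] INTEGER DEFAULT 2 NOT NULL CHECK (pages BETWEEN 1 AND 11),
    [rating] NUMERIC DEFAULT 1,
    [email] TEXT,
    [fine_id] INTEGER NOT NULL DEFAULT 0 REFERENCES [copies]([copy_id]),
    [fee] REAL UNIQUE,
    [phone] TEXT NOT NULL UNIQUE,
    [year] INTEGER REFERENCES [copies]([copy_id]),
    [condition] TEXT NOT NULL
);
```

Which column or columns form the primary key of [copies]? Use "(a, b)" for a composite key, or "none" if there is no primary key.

copy_id

copy_id is declared PRIMARY KEY inline on the column.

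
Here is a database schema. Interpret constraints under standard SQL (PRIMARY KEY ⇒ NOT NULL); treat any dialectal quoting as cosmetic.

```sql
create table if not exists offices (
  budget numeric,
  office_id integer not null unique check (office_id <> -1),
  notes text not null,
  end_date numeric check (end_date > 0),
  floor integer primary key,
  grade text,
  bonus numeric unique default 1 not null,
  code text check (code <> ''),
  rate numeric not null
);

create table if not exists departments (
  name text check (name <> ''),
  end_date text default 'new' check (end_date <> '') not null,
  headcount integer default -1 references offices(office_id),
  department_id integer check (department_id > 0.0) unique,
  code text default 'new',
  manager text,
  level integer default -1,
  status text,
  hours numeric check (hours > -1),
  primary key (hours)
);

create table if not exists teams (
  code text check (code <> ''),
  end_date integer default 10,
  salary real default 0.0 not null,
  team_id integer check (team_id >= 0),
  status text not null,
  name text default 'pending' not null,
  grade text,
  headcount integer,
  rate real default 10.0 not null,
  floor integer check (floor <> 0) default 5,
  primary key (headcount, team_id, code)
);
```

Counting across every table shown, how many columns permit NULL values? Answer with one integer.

offices: 4 nullable (budget, end_date, grade, code — PK (floor) and explicit NOT NULL columns excluded).
departments: 7 nullable (name, headcount, department_id, code, manager, level, status — PK (hours) and explicit NOT NULL columns excluded).
teams: 3 nullable (end_date, grade, floor — PK (headcount, team_id, code) and explicit NOT NULL columns excluded).
Total: 4 + 7 + 3 = 14.

14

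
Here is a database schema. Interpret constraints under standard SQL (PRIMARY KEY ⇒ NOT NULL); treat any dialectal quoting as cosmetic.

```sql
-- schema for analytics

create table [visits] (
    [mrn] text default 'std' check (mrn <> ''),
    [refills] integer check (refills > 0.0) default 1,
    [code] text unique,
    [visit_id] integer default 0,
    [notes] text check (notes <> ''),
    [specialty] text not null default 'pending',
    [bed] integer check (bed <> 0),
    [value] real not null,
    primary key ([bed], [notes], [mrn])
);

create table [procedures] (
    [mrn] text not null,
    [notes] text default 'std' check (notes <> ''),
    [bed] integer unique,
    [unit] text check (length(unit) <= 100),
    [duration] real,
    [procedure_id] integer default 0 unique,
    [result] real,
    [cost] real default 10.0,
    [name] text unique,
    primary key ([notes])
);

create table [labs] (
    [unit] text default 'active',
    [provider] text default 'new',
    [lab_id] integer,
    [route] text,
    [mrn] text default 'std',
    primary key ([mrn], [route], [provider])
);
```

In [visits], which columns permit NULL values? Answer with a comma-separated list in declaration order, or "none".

- mrn: part of the PRIMARY KEY, which implies NOT NULL → not nullable.
- refills: CHECK does not forbid NULL (a CHECK constraint passes when its expression is NULL) → nullable.
- code: UNIQUE does not imply NOT NULL → nullable.
- visit_id: DEFAULT only fills an omitted column; an explicit NULL is still allowed → nullable.
- notes: part of the PRIMARY KEY, which implies NOT NULL → not nullable.
- specialty: declared NOT NULL → not nullable.
- bed: part of the PRIMARY KEY, which implies NOT NULL → not nullable.
- value: declared NOT NULL → not nullable.

refills, code, visit_id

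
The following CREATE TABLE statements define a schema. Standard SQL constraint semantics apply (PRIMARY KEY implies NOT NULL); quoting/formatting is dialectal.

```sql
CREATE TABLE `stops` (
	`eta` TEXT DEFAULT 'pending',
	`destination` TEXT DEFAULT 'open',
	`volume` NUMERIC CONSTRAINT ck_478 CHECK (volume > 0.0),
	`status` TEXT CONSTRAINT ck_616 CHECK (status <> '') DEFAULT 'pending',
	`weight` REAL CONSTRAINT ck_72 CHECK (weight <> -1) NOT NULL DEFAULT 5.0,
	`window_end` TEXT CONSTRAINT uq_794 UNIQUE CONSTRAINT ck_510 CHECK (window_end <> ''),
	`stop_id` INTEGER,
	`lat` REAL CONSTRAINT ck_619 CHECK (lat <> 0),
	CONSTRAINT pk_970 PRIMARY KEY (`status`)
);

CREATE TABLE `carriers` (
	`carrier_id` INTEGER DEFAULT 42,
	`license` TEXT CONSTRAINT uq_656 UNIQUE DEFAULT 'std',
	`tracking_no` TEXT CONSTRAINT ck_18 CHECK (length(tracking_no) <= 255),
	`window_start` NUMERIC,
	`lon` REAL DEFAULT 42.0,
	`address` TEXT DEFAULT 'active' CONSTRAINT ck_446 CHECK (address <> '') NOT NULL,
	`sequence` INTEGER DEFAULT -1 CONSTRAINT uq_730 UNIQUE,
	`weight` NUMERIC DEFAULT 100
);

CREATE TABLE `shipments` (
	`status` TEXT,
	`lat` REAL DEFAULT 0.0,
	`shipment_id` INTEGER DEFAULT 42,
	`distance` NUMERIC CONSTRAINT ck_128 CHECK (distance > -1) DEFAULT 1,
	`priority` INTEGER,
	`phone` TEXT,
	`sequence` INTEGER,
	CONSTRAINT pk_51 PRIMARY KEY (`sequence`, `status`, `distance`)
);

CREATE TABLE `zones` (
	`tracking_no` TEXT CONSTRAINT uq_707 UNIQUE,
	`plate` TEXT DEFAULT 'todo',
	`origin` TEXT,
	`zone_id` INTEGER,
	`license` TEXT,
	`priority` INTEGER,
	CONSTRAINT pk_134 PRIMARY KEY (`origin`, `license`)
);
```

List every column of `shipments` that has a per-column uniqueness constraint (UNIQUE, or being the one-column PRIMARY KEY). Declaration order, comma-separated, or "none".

none

- status: part of a composite PRIMARY KEY — only the tuple is unique, not this column on its own.
- lat: no UNIQUE or single-column PK constraint.
- shipment_id: no UNIQUE or single-column PK constraint.
- distance: part of a composite PRIMARY KEY — only the tuple is unique, not this column on its own.
- priority: no UNIQUE or single-column PK constraint.
- phone: no UNIQUE or single-column PK constraint.
- sequence: part of a composite PRIMARY KEY — only the tuple is unique, not this column on its own.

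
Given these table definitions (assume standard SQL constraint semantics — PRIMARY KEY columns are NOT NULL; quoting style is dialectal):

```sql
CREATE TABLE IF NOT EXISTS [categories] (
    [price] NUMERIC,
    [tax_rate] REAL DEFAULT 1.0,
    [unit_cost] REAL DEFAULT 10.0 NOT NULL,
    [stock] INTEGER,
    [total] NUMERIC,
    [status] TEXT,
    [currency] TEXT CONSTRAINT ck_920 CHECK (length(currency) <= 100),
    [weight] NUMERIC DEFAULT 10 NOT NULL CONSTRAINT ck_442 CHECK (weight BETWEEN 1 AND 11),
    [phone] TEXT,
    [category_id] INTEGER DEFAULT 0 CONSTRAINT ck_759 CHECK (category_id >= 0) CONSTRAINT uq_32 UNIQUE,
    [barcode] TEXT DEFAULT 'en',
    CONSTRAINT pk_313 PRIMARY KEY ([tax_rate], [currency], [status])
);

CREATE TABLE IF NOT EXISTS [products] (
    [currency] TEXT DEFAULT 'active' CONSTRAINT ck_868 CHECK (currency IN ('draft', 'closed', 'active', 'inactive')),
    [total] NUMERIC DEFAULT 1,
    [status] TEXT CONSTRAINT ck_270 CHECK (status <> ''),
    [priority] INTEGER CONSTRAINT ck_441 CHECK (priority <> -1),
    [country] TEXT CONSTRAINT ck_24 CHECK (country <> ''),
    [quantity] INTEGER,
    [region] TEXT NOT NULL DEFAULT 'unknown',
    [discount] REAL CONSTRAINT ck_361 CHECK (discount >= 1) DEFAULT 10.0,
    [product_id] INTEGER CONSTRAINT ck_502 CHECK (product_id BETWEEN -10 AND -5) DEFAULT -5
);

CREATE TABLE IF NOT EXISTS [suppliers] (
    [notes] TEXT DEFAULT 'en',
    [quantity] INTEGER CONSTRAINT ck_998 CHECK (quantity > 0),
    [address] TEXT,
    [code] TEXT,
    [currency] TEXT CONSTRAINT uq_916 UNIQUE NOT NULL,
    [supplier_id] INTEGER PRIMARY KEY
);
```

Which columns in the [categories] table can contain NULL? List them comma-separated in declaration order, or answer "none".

- price: no NOT NULL constraint applies → nullable.
- tax_rate: part of the PRIMARY KEY, which implies NOT NULL → not nullable.
- unit_cost: declared NOT NULL → not nullable.
- stock: no NOT NULL constraint applies → nullable.
- total: no NOT NULL constraint applies → nullable.
- status: part of the PRIMARY KEY, which implies NOT NULL → not nullable.
- currency: part of the PRIMARY KEY, which implies NOT NULL → not nullable.
- weight: declared NOT NULL → not nullable.
- phone: no NOT NULL constraint applies → nullable.
- category_id: CHECK does not forbid NULL (a CHECK constraint passes when its expression is NULL) → nullable.
- barcode: DEFAULT only fills an omitted column; an explicit NULL is still allowed → nullable.

price, stock, total, phone, category_id, barcode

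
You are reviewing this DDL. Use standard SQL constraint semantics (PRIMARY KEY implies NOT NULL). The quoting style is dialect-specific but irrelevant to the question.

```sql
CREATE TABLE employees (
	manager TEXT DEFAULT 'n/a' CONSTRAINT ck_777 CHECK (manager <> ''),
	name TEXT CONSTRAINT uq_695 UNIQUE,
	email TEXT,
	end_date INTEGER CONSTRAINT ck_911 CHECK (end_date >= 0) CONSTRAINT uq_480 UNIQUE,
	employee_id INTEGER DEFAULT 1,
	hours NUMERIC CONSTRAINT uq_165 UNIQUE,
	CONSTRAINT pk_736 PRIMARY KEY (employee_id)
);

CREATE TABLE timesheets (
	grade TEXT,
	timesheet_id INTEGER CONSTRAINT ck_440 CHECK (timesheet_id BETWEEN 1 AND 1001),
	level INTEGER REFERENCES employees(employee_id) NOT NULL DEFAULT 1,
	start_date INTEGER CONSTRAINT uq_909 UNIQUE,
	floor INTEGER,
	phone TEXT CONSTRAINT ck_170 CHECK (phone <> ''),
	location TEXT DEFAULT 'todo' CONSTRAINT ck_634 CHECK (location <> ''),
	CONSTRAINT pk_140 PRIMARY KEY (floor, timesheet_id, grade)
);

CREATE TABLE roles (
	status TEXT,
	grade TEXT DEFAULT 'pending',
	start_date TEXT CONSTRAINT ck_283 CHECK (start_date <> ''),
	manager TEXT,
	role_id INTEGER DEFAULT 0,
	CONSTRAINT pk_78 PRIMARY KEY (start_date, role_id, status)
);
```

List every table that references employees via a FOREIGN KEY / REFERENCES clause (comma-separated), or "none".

timesheets

- timesheets.level references employees(employee_id).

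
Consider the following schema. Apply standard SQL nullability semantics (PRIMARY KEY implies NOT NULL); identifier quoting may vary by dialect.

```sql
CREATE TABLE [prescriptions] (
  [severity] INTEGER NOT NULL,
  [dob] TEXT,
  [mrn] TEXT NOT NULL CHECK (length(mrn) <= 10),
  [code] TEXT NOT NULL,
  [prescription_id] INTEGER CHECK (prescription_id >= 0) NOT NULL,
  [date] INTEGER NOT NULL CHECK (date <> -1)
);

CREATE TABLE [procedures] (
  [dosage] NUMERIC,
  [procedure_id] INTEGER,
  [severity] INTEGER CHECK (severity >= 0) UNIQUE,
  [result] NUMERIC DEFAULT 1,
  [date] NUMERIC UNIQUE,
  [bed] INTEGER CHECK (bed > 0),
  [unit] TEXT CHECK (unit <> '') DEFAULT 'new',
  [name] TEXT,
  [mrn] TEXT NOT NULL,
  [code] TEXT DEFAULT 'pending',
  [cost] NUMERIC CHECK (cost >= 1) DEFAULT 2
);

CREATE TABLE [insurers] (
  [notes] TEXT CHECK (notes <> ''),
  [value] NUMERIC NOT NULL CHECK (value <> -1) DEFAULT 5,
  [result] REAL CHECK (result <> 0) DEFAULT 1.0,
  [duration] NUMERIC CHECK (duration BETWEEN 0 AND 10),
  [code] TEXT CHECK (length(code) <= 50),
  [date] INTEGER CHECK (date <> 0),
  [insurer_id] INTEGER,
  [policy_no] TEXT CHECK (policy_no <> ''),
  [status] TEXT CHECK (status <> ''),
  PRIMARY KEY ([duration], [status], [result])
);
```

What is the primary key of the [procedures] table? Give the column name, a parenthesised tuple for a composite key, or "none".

No column is declared PRIMARY KEY inline, and there is no table-level PRIMARY KEY clause in procedures.

none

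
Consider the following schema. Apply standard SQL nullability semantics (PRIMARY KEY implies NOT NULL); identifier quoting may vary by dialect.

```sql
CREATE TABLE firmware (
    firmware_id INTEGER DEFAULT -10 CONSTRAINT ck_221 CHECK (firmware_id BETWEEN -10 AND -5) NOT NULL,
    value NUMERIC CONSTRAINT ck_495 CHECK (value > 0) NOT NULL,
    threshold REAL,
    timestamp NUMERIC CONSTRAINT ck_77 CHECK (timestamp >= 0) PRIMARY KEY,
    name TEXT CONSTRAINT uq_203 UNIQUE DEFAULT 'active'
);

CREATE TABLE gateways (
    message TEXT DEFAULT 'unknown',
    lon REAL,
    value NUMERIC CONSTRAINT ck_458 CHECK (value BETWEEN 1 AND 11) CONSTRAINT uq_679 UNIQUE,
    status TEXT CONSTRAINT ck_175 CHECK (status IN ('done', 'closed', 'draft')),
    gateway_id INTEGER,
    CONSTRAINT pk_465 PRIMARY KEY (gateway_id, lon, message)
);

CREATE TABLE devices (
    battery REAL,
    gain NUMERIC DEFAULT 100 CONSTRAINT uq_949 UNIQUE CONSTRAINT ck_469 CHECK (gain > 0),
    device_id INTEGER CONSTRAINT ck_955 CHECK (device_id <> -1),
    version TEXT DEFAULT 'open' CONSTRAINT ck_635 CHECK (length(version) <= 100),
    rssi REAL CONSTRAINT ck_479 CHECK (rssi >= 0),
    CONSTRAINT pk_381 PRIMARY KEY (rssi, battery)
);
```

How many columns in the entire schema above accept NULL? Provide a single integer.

firmware: 2 nullable (threshold, name — PK (timestamp) and explicit NOT NULL columns excluded).
gateways: 2 nullable (value, status — PK (gateway_id, lon, message) and explicit NOT NULL columns excluded).
devices: 3 nullable (gain, device_id, version — PK (rssi, battery) and explicit NOT NULL columns excluded).
Total: 2 + 2 + 3 = 7.

7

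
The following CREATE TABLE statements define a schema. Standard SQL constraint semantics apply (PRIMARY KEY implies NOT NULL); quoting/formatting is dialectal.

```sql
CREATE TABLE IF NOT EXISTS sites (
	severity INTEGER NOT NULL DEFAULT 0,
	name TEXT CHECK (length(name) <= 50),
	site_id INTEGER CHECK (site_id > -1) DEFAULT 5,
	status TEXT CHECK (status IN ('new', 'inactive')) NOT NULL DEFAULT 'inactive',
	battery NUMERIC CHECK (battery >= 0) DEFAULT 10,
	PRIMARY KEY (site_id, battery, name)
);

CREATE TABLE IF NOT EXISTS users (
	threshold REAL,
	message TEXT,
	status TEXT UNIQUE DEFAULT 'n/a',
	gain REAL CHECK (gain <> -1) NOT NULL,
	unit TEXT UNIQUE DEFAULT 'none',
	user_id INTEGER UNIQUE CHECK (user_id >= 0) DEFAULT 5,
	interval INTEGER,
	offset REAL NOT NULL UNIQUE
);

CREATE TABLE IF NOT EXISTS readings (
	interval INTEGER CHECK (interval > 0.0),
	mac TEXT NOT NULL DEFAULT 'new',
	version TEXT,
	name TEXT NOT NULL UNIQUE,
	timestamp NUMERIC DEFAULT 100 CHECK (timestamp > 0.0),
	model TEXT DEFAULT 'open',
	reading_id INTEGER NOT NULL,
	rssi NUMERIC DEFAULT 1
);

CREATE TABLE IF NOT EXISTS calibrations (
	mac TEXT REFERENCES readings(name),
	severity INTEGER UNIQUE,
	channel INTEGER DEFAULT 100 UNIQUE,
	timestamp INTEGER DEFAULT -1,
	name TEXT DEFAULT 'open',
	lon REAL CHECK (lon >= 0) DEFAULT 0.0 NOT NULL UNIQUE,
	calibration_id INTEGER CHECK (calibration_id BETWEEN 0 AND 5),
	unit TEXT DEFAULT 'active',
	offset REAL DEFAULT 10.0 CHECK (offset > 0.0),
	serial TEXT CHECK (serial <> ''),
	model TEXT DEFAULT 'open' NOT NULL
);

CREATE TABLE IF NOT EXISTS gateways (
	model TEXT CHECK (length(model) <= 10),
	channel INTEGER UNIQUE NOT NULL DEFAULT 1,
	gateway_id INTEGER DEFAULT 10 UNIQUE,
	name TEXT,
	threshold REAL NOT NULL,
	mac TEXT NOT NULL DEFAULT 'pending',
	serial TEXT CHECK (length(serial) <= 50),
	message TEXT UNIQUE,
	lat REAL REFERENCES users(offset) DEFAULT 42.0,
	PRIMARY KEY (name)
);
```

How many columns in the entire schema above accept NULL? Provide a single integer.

25

sites: 0 nullable (none — PK (site_id, battery, name) and explicit NOT NULL columns excluded).
users: 6 nullable (threshold, message, status, unit, user_id, interval — PK none and explicit NOT NULL columns excluded).
readings: 5 nullable (interval, version, timestamp, model, rssi — PK none and explicit NOT NULL columns excluded).
calibrations: 9 nullable (mac, severity, channel, timestamp, name, calibration_id, unit, offset, serial — PK none and explicit NOT NULL columns excluded).
gateways: 5 nullable (model, gateway_id, serial, message, lat — PK (name) and explicit NOT NULL columns excluded).
Total: 0 + 6 + 5 + 9 + 5 = 25.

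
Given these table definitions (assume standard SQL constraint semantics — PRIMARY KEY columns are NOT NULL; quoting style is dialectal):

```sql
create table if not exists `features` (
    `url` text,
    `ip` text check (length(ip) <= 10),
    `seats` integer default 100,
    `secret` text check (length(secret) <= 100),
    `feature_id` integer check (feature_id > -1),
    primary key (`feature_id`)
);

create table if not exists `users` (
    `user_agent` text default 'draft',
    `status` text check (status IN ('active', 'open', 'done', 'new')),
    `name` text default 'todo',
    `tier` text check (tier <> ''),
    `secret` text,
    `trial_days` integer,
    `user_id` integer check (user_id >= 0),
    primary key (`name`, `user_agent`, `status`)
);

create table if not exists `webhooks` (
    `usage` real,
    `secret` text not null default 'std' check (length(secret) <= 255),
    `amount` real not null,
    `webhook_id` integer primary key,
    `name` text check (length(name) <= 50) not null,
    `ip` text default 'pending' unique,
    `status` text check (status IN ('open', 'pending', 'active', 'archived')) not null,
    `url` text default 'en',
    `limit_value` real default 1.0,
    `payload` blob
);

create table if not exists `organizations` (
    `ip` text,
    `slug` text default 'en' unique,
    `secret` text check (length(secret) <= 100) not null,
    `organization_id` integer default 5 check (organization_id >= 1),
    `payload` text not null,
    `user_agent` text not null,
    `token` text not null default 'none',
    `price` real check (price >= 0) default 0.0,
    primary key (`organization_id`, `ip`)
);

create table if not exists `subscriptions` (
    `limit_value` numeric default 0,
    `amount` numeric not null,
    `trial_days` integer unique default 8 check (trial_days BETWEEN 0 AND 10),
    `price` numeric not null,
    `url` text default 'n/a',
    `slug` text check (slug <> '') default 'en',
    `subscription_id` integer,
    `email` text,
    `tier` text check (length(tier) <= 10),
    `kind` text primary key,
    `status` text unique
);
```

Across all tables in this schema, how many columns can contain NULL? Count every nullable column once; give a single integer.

23

features: 4 nullable (url, ip, seats, secret — PK (feature_id) and explicit NOT NULL columns excluded).
users: 4 nullable (tier, secret, trial_days, user_id — PK (name, user_agent, status) and explicit NOT NULL columns excluded).
webhooks: 5 nullable (usage, ip, url, limit_value, payload — PK (webhook_id) and explicit NOT NULL columns excluded).
organizations: 2 nullable (slug, price — PK (organization_id, ip) and explicit NOT NULL columns excluded).
subscriptions: 8 nullable (limit_value, trial_days, url, slug, subscription_id, email, tier, status — PK (kind) and explicit NOT NULL columns excluded).
Total: 4 + 4 + 5 + 2 + 8 = 23.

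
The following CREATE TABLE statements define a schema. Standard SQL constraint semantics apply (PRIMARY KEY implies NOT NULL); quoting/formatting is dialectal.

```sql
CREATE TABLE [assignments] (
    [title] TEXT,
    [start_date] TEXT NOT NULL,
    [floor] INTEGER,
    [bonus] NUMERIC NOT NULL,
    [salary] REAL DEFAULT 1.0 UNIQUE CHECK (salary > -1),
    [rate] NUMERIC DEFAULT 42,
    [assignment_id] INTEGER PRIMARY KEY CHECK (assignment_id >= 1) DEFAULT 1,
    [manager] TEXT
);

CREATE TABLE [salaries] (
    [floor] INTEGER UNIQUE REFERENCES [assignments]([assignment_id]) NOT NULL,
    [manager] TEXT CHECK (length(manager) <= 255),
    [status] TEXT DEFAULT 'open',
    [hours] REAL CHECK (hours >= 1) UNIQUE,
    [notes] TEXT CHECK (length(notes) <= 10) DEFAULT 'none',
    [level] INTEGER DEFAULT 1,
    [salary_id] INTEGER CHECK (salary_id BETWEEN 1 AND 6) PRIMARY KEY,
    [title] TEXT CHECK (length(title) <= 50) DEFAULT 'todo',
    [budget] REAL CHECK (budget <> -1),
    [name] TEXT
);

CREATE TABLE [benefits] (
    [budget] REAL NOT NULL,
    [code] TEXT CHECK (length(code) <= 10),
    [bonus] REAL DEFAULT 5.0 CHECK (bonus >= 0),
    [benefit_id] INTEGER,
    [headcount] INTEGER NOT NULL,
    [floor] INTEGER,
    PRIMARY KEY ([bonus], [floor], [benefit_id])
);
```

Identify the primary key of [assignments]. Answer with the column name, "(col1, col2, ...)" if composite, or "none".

assignment_id

assignment_id is declared PRIMARY KEY inline on the column.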